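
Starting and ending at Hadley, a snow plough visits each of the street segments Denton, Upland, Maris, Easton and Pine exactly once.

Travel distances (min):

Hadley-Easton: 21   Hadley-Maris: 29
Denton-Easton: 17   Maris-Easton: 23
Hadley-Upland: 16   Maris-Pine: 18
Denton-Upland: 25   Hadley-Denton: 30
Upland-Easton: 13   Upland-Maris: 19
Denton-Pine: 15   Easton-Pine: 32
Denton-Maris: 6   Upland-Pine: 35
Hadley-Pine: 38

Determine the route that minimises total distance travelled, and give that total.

106 min — the shortest possible round trip.

With 5 stops there are 5!/2 = 60 distinct round trips (a route and its reverse cost the same).
Hadley → Denton → Upland → Maris → Easton → Pine → Hadley: 30+25+19+23+32+38 = 167
Hadley → Denton → Upland → Maris → Pine → Easton → Hadley: 30+25+19+18+32+21 = 145
Hadley → Denton → Upland → Easton → Maris → Pine → Hadley: 30+25+13+23+18+38 = 147
Hadley → Denton → Upland → Easton → Pine → Maris → Hadley: 30+25+13+32+18+29 = 147
Hadley → Denton → Upland → Pine → Maris → Easton → Hadley: 30+25+35+18+23+21 = 152
Hadley → Denton → Upland → Pine → Easton → Maris → Hadley: 30+25+35+32+23+29 = 174
Hadley → Denton → Maris → Upland → Easton → Pine → Hadley: 30+6+19+13+32+38 = 138
Hadley → Denton → Maris → Upland → Pine → Easton → Hadley: 30+6+19+35+32+21 = 143
Hadley → Denton → Maris → Easton → Upland → Pine → Hadley: 30+6+23+13+35+38 = 145
Hadley → Denton → Maris → Easton → Pine → Upland → Hadley: 30+6+23+32+35+16 = 142
Hadley → Denton → Maris → Pine → Upland → Easton → Hadley: 30+6+18+35+13+21 = 123
Hadley → Denton → Maris → Pine → Easton → Upland → Hadley: 30+6+18+32+13+16 = 115
Hadley → Denton → Easton → Upland → Maris → Pine → Hadley: 30+17+13+19+18+38 = 135
Hadley → Denton → Easton → Upland → Pine → Maris → Hadley: 30+17+13+35+18+29 = 142
… (46 more)
Hadley → Upland → Maris → Pine → Denton → Easton → Hadley: 16+19+18+15+17+21 = 106  ← best
The minimum is 106.
One optimal route: Hadley → Upland → Maris → Pine → Denton → Easton → Hadley (or its reverse).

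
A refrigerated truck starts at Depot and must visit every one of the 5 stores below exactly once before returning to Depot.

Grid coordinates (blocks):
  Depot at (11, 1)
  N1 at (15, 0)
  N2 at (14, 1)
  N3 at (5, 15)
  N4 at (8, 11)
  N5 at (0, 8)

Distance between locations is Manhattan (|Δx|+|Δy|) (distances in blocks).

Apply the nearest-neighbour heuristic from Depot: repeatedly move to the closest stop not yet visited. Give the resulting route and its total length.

60 blocks along Depot → N2 → N1 → N4 → N3 → N5 → Depot.

Depot → [N2:3 / N1:5 / N4:13 / N5:18 / N3:20] → N2 (3)
N2 → [N1:2 / N4:16 / N5:21 / N3:23] → N1 (2)
N1 → [N4:18 / N5:23 / N3:25] → N4 (18)
N4 → [N3:7 / N5:11] → N3 (7)
N3 → [N5:12] → N5 (12)
Return N5→Depot: 18.
Total = 3 + 2 + 18 + 7 + 12 + 18 = 60.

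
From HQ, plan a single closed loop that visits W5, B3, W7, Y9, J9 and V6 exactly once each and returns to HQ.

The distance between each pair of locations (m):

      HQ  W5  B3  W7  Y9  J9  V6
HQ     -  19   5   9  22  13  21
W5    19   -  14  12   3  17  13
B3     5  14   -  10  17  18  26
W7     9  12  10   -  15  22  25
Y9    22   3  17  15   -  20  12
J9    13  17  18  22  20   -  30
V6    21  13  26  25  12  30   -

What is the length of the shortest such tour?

There are 360 distinct closed tours to check (reversals are equivalent).
HQ - W5 - B3 - W7 - Y9 - J9 - V6 - HQ: 19+14+10+15+20+30+21 = 129
HQ - W5 - B3 - W7 - Y9 - V6 - J9 - HQ: 19+14+10+15+12+30+13 = 113
HQ - W5 - B3 - W7 - J9 - Y9 - V6 - HQ: 19+14+10+22+20+12+21 = 118
HQ - W5 - B3 - W7 - J9 - V6 - Y9 - HQ: 19+14+10+22+30+12+22 = 129
HQ - W5 - B3 - W7 - V6 - Y9 - J9 - HQ: 19+14+10+25+12+20+13 = 113
HQ - W5 - B3 - W7 - V6 - J9 - Y9 - HQ: 19+14+10+25+30+20+22 = 140
HQ - W5 - B3 - Y9 - W7 - J9 - V6 - HQ: 19+14+17+15+22+30+21 = 138
HQ - W5 - B3 - Y9 - W7 - V6 - J9 - HQ: 19+14+17+15+25+30+13 = 133
… (352 more)
HQ - B3 - W7 - W5 - Y9 - V6 - J9 - HQ: 5+10+12+3+12+30+13 = 85  ← best
The minimum is 85.
One optimal route: HQ → B3 → W7 → W5 → Y9 → V6 → J9 → HQ (or its reverse).

Minimum total distance: 85 m.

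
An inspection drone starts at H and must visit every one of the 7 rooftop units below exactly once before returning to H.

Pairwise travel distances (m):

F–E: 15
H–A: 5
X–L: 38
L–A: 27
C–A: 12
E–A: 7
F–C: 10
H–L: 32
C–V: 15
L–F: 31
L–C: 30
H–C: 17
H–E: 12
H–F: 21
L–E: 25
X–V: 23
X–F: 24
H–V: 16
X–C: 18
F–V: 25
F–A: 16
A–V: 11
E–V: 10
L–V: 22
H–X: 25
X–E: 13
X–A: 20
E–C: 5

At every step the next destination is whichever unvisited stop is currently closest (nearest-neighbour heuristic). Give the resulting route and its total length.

H → [A:5 / E:12 / V:16 / C:17 / F:21 / X:25 / L:32] → A (5)
A → [E:7 / V:11 / C:12 / F:16 / X:20 / L:27] → E (7)
E → [C:5 / V:10 / X:13 / F:15 / L:25] → C (5)
C → [F:10 / V:15 / X:18 / L:30] → F (10)
F → [X:24 / V:25 / L:31] → X (24)
X → [V:23 / L:38] → V (23)
V → [L:22] → L (22)
Return L→H: 32.
Total = 5 + 7 + 5 + 10 + 24 + 23 + 22 + 32 = 128.

Total distance 128 m via the nearest-neighbour route H → A → E → C → F → X → V → L → H.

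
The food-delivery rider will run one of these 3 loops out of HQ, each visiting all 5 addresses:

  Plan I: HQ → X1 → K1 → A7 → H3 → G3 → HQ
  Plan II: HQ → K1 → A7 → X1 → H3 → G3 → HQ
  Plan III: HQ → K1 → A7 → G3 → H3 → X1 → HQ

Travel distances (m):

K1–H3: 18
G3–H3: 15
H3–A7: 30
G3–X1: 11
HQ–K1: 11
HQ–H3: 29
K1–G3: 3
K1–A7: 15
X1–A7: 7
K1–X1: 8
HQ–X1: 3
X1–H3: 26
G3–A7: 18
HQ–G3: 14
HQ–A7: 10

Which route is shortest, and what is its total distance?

Plan I: 3 + 8 + 15 + 30 + 15 + 14 = 85
Plan II: 11 + 15 + 7 + 26 + 15 + 14 = 88
Plan III: 11 + 15 + 18 + 15 + 26 + 3 = 88

85 m — Plan I is the shortest.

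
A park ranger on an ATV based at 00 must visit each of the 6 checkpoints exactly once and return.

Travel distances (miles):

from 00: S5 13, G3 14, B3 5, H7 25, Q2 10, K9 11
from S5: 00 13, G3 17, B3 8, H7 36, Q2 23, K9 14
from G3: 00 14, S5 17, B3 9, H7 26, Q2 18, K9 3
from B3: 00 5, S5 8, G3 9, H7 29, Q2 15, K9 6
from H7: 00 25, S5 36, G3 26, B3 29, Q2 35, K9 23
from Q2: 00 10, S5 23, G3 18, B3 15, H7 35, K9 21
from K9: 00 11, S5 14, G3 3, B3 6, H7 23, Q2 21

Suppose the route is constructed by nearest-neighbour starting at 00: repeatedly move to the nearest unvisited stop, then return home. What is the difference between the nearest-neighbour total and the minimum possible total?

00: B3=5, Q2=10, K9=11, S5=13, G3=14, H7=25 ⇒ B3
B3: K9=6, S5=8, G3=9, Q2=15, H7=29 ⇒ K9
K9: G3=3, S5=14, Q2=21, H7=23 ⇒ G3
G3: S5=17, Q2=18, H7=26 ⇒ S5
S5: Q2=23, H7=36 ⇒ Q2
Q2: H7=35 ⇒ H7
NN route 00 → B3 → K9 → G3 → S5 → Q2 → H7 → 00 costs 114.
Optimal: 00 → S5 → B3 → G3 → K9 → H7 → Q2 → 00 costs 101 (by enumerating all 360 distinct tours).
Excess = 114 − 101 = 13.

13 miles longer than the optimal tour.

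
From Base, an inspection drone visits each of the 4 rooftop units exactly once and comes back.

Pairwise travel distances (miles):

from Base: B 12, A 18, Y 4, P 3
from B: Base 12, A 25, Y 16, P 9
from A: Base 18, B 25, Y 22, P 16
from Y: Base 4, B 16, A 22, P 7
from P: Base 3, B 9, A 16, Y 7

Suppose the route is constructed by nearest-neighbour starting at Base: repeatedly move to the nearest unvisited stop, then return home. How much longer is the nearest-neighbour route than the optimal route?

From Base: P=3, Y=4, B=12, A=18 → choose P (3).
From P: Y=7, B=9, A=16 → choose Y (7).
From Y: B=16, A=22 → choose B (16).
From B: A=25 → choose A (25).
NN route Base → P → Y → B → A → Base costs 69.
Optimal: Base → B → P → A → Y → Base costs 63 (by enumerating all 12 distinct tours).
Excess = 69 − 63 = 6.

Excess over optimum: 6 miles.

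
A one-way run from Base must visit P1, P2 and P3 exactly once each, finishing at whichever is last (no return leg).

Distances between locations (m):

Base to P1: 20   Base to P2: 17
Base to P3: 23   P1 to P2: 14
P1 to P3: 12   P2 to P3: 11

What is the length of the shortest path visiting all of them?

There are 3! = 6 possible orderings.
Base → P1 → P2 → P3: 20+14+11 = 45
Base → P1 → P3 → P2: 20+12+11 = 43
Base → P2 → P1 → P3: 17+14+12 = 43
Base → P2 → P3 → P1: 17+11+12 = 40
Base → P3 → P1 → P2: 23+12+14 = 49
Base → P3 → P2 → P1: 23+11+14 = 48
The minimum is 40.
One shortest path: Base → P2 → P3 → P1.

Shortest open route: 40 m.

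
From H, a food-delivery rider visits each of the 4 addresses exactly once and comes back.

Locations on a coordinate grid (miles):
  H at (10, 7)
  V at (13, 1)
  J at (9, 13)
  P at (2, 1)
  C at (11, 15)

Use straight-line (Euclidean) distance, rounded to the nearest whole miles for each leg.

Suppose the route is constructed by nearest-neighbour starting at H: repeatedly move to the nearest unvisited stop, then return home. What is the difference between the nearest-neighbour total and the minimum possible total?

H: J=6, V=7, C=8, P=10 ⇒ J
J: C=3, V=13, P=14 ⇒ C
C: V=14, P=17 ⇒ V
V: P=11 ⇒ P
NN route H → J → C → V → P → H costs 44.
Optimal: H → V → P → J → C → H costs 43 (by enumerating all 12 distinct tours).
Excess = 44 − 43 = 1.

1 miles longer than the optimal tour.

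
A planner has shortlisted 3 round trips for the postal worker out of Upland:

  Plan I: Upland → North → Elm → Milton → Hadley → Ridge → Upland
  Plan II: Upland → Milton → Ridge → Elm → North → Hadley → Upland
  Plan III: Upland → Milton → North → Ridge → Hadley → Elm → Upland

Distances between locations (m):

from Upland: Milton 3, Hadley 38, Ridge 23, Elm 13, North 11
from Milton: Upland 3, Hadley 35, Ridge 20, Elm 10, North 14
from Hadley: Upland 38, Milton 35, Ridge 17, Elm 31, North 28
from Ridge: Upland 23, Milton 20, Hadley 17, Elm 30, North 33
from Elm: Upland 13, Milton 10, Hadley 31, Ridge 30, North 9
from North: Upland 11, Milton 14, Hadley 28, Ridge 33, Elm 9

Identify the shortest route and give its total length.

Plan I: 11 + 9 + 10 + 35 + 17 + 23 = 105
Plan II: 3 + 20 + 30 + 9 + 28 + 38 = 128
Plan III: 3 + 14 + 33 + 17 + 31 + 13 = 111

105 m — Plan I is the shortest.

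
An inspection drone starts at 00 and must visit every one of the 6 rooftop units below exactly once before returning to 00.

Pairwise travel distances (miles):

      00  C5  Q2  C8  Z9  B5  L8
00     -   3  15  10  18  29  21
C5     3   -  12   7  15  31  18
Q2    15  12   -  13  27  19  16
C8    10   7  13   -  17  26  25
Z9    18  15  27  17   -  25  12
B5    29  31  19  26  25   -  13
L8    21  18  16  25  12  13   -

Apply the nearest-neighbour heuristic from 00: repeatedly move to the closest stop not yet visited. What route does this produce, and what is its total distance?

At 00 the remaining stops are C5 3, C8 10, Q2 15, Z9 18, L8 21, B5 29; go to C5.
At C5 the remaining stops are C8 7, Q2 12, Z9 15, L8 18, B5 31; go to C8.
At C8 the remaining stops are Q2 13, Z9 17, L8 25, B5 26; go to Q2.
At Q2 the remaining stops are L8 16, B5 19, Z9 27; go to L8.
At L8 the remaining stops are Z9 12, B5 13; go to Z9.
At Z9 the remaining stops are B5 25; go to B5.
Return B5→00: 29.
Total = 3 + 7 + 13 + 16 + 12 + 25 + 29 = 105.

105 miles along 00 → C5 → C8 → Q2 → L8 → Z9 → B5 → 00.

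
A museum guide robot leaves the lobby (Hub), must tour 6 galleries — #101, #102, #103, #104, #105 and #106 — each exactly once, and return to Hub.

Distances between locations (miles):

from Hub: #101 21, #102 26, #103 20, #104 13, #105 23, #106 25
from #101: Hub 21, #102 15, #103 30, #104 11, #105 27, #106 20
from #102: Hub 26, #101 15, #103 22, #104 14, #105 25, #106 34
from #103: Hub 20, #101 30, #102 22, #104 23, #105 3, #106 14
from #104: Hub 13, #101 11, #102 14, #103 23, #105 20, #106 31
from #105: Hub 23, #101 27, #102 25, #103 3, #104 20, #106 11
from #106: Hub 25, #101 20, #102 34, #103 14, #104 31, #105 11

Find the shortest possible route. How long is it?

Hub→#101→#102→#103→#104→#105→#106→Hub: 21+15+22+23+20+11+25 = 137
Hub→#101→#102→#103→#104→#106→#105→Hub: 21+15+22+23+31+11+23 = 146
Hub→#101→#102→#103→#105→#104→#106→Hub: 21+15+22+3+20+31+25 = 137
Hub→#101→#102→#103→#105→#106→#104→Hub: 21+15+22+3+11+31+13 = 116
Hub→#101→#102→#103→#106→#104→#105→Hub: 21+15+22+14+31+20+23 = 146
Hub→#101→#102→#103→#106→#105→#104→Hub: 21+15+22+14+11+20+13 = 116
Hub→#101→#102→#104→#103→#105→#106→Hub: 21+15+14+23+3+11+25 = 112
Hub→#101→#102→#104→#103→#106→#105→Hub: 21+15+14+23+14+11+23 = 121
… (352 more)
Hub→#103→#105→#106→#101→#102→#104→Hub: 20+3+11+20+15+14+13 = 96  ← best
The minimum is 96.
One optimal route: Hub → #103 → #105 → #106 → #101 → #102 → #104 → Hub (or its reverse).

Minimum total distance: 96 miles.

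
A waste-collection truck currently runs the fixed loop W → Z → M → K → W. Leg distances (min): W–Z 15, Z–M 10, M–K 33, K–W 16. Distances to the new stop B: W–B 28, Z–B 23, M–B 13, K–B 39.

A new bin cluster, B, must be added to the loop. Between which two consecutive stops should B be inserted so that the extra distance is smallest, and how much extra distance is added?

Minimum extra distance: 19 min, inserting B between M and K.

Insertion cost between consecutive stops i–j is d(i,B) + d(B,j) − d(i,j):
  between W and Z: 28 + 23 − 15 = 36
  between Z and M: 23 + 13 − 10 = 26
  between M and K: 13 + 39 − 33 = 19
  between K and W: 39 + 28 − 16 = 51
Cheapest insertion is between M and K, adding 19.
New total = 74 + 19 = 93.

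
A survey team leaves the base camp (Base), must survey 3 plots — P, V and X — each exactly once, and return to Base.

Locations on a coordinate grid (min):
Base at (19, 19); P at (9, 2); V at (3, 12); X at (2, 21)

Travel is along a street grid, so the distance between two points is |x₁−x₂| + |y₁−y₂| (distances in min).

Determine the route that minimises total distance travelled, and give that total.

There are 3 distinct closed tours to check (reversals are equivalent).
Base-P-V-X-Base: 27+16+10+19 = 72
Base-P-X-V-Base: 27+26+10+23 = 86
Base-V-P-X-Base: 23+16+26+19 = 84
The minimum is 72.
One optimal route: Base → P → V → X → Base (or its reverse).

Shortest round trip = 72 min.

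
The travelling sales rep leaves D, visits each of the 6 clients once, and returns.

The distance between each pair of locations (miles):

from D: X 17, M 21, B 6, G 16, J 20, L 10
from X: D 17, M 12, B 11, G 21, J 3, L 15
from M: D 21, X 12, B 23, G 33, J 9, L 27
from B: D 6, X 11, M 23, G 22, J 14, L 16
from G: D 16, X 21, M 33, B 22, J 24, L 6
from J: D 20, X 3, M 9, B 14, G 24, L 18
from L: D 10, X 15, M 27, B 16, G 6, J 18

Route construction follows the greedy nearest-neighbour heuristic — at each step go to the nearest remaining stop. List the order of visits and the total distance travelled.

From D: distances to unvisited — B=6, L=10, G=16, X=17, J=20, M=21. Nearest is B (6).
From B: distances to unvisited — X=11, J=14, L=16, G=22, M=23. Nearest is X (11).
From X: distances to unvisited — J=3, M=12, L=15, G=21. Nearest is J (3).
From J: distances to unvisited — M=9, L=18, G=24. Nearest is M (9).
From M: distances to unvisited — L=27, G=33. Nearest is L (27).
From L: distances to unvisited — G=6. Nearest is G (6).
Return G→D: 16.
Total = 6 + 11 + 3 + 9 + 27 + 6 + 16 = 78.

Total distance 78 miles via the nearest-neighbour route D → B → X → J → M → L → G → D.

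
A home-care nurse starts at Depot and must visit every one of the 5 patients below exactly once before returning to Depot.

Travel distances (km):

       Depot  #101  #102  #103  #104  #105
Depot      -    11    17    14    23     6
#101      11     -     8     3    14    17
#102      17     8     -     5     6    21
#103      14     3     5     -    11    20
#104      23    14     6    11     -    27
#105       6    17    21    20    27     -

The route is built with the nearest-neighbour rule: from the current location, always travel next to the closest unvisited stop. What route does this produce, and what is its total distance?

From Depot: distances to unvisited — #105=6, #101=11, #103=14, #102=17, #104=23. Nearest is #105 (6).
From #105: distances to unvisited — #101=17, #103=20, #102=21, #104=27. Nearest is #101 (17).
From #101: distances to unvisited — #103=3, #102=8, #104=14. Nearest is #103 (3).
From #103: distances to unvisited — #102=5, #104=11. Nearest is #102 (5).
From #102: distances to unvisited — #104=6. Nearest is #104 (6).
Return #104→Depot: 23.
Total = 6 + 17 + 3 + 5 + 6 + 23 = 60.

Nearest-neighbour total = 60 km; route Depot → #105 → #101 → #103 → #102 → #104 → Depot.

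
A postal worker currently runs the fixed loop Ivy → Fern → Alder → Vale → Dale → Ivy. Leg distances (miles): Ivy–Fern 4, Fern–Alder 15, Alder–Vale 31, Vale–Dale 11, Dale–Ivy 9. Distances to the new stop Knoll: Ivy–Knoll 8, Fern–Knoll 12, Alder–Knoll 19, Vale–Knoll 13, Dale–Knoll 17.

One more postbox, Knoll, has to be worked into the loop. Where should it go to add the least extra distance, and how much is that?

+1 miles — insert Knoll between Alder and Vale.

Insertion cost between consecutive stops i–j is d(i,Knoll) + d(Knoll,j) − d(i,j):
  between Ivy and Fern: 8 + 12 − 4 = 16
  between Fern and Alder: 12 + 19 − 15 = 16
  between Alder and Vale: 19 + 13 − 31 = 1
  between Vale and Dale: 13 + 17 − 11 = 19
  between Dale and Ivy: 17 + 8 − 9 = 16
Cheapest insertion is between Alder and Vale, adding 1.
New total = 70 + 1 = 71.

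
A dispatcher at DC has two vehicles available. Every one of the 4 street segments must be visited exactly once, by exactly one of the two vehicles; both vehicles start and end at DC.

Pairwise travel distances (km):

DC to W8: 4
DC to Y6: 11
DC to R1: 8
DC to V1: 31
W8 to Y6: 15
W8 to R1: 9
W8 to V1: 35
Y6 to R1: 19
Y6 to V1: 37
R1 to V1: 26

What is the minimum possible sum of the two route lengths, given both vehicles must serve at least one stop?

Check every non-empty split of the stops between the two vehicles; for each half take its own optimal tour:
  {W8} + {Y6, R1, V1}: 8 + 82 = 90
  {Y6} + {W8, R1, V1}: 22 + 70 = 92
  {W8, Y6} + {R1, V1}: 30 + 65 = 95
  {R1} + {W8, Y6, V1}: 16 + 87 = 103
  {W8, R1} + {Y6, V1}: 21 + 79 = 100
  {Y6, R1} + {W8, V1}: 38 + 70 = 108
  … (7 splits in total)
Best: vehicle 1 DC → W8 → DC = 8; vehicle 2 DC → Y6 → V1 → R1 → DC = 82; combined 90.

Minimum combined distance: 90 km.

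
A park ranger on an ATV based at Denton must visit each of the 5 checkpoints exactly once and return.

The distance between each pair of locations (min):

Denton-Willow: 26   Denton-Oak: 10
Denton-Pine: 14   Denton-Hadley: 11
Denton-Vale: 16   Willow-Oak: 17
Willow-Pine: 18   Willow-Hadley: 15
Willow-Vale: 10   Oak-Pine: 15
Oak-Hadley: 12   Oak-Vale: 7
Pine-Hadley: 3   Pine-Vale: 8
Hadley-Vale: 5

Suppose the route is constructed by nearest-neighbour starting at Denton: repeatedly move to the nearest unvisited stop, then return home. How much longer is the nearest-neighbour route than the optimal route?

Denton: Oak=10, Hadley=11, Pine=14, Vale=16, Willow=26 ⇒ Oak
Oak: Vale=7, Hadley=12, Pine=15, Willow=17 ⇒ Vale
Vale: Hadley=5, Pine=8, Willow=10 ⇒ Hadley
Hadley: Pine=3, Willow=15 ⇒ Pine
Pine: Willow=18 ⇒ Willow
NN route Denton → Oak → Vale → Hadley → Pine → Willow → Denton costs 69.
Optimal: Denton → Oak → Willow → Vale → Pine → Hadley → Denton costs 59 (by enumerating all 60 distinct tours).
Excess = 69 − 59 = 10.

Excess over optimum: 10 min.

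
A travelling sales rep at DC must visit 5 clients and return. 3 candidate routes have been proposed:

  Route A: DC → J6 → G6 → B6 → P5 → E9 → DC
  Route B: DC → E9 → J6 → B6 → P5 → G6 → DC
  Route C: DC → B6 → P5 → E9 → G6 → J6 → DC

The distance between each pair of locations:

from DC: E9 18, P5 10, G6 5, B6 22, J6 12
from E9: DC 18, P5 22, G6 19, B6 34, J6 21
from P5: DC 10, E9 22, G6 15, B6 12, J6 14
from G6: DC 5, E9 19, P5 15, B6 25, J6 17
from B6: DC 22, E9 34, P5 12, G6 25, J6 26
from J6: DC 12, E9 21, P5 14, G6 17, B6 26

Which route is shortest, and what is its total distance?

Route A: 12 + 17 + 25 + 12 + 22 + 18 = 106
Route B: 18 + 21 + 26 + 12 + 15 + 5 = 97
Route C: 22 + 12 + 22 + 19 + 17 + 12 = 104

Shortest is Route B, total 97.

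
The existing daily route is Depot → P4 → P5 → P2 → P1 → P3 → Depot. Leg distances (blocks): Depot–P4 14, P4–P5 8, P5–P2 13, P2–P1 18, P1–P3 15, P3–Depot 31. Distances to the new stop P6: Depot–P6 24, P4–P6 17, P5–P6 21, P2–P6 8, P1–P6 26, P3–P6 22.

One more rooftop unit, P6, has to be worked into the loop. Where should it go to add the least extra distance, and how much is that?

Insertion cost between consecutive stops i–j is d(i,P6) + d(P6,j) − d(i,j):
  between Depot and P4: 24 + 17 − 14 = 27
  between P4 and P5: 17 + 21 − 8 = 30
  between P5 and P2: 21 + 8 − 13 = 16
  between P2 and P1: 8 + 26 − 18 = 16
  between P1 and P3: 26 + 22 − 15 = 33
  between P3 and Depot: 22 + 24 − 31 = 15
Cheapest insertion is between P3 and Depot, adding 15.
New total = 99 + 15 = 114.

Minimum extra distance: 15 blocks, inserting P6 between P3 and Depot.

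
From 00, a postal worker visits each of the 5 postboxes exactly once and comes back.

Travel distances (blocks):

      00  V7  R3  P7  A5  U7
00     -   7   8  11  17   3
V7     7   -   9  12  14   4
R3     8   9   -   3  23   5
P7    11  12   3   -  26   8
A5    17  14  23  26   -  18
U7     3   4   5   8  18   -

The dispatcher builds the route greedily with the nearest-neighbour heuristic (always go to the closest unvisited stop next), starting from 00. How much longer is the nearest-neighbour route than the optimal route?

Excess over optimum: 8 blocks.

From 00: U7=3, V7=7, R3=8, P7=11, A5=17 → choose U7 (3).
From U7: V7=4, R3=5, P7=8, A5=18 → choose V7 (4).
From V7: R3=9, P7=12, A5=14 → choose R3 (9).
From R3: P7=3, A5=23 → choose P7 (3).
From P7: A5=26 → choose A5 (26).
NN route 00 → U7 → V7 → R3 → P7 → A5 → 00 costs 62.
Optimal: 00 → R3 → P7 → U7 → V7 → A5 → 00 costs 54 (by enumerating all 60 distinct tours).
Excess = 62 − 54 = 8.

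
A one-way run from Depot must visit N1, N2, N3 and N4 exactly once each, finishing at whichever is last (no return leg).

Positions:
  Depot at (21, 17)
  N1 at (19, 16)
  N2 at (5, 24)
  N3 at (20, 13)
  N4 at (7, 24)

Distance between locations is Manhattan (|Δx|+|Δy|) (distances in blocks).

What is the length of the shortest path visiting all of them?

There are 4! = 24 possible orderings.
Depot → N1 → N2 → N3 → N4: 3+22+26+24 = 75
Depot → N1 → N2 → N4 → N3: 3+22+2+24 = 51
Depot → N1 → N3 → N2 → N4: 3+4+26+2 = 35
Depot → N1 → N3 → N4 → N2: 3+4+24+2 = 33
Depot → N1 → N4 → N2 → N3: 3+20+2+26 = 51
Depot → N1 → N4 → N3 → N2: 3+20+24+26 = 73
Depot → N2 → N1 → N3 → N4: 23+22+4+24 = 73
Depot → N2 → N1 → N4 → N3: 23+22+20+24 = 89
Depot → N2 → N3 → N1 → N4: 23+26+4+20 = 73
Depot → N2 → N3 → N4 → N1: 23+26+24+20 = 93
Depot → N2 → N4 → N1 → N3: 23+2+20+4 = 49
Depot → N2 → N4 → N3 → N1: 23+2+24+4 = 53
Depot → N3 → N1 → N2 → N4: 5+4+22+2 = 33
Depot → N3 → N1 → N4 → N2: 5+4+20+2 = 31
… (10 more)
The minimum is 31.
One shortest path: Depot → N3 → N1 → N4 → N2.

31 blocks — the minimum one-way total.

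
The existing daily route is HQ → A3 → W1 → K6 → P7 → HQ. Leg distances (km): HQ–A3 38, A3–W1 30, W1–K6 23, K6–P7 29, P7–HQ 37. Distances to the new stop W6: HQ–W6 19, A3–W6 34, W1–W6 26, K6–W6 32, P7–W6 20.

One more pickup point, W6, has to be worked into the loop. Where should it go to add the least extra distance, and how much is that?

Minimum extra distance: 2 km, inserting W6 between P7 and HQ.

Insertion cost between consecutive stops i–j is d(i,W6) + d(W6,j) − d(i,j):
  between HQ and A3: 19 + 34 − 38 = 15
  between A3 and W1: 34 + 26 − 30 = 30
  between W1 and K6: 26 + 32 − 23 = 35
  between K6 and P7: 32 + 20 − 29 = 23
  between P7 and HQ: 20 + 19 − 37 = 2
Cheapest insertion is between P7 and HQ, adding 2.
New total = 157 + 2 = 159.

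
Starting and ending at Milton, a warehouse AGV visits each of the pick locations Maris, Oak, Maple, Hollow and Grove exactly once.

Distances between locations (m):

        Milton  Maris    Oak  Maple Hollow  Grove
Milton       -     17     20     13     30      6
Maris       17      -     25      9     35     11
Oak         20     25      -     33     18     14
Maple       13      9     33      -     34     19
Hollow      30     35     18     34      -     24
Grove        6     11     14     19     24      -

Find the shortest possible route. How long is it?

There are 60 distinct closed tours to check (reversals are equivalent).
Milton-Maris-Oak-Maple-Hollow-Grove-Milton: 17+25+33+34+24+6 = 139
Milton-Maris-Oak-Maple-Grove-Hollow-Milton: 17+25+33+19+24+30 = 148
Milton-Maris-Oak-Hollow-Maple-Grove-Milton: 17+25+18+34+19+6 = 119
Milton-Maris-Oak-Hollow-Grove-Maple-Milton: 17+25+18+24+19+13 = 116
Milton-Maris-Oak-Grove-Maple-Hollow-Milton: 17+25+14+19+34+30 = 139
Milton-Maris-Oak-Grove-Hollow-Maple-Milton: 17+25+14+24+34+13 = 127
Milton-Maris-Maple-Oak-Hollow-Grove-Milton: 17+9+33+18+24+6 = 107
Milton-Maris-Maple-Oak-Grove-Hollow-Milton: 17+9+33+14+24+30 = 127
Milton-Maris-Maple-Hollow-Oak-Grove-Milton: 17+9+34+18+14+6 = 98
Milton-Maris-Maple-Hollow-Grove-Oak-Milton: 17+9+34+24+14+20 = 118
Milton-Maris-Maple-Grove-Oak-Hollow-Milton: 17+9+19+14+18+30 = 107
Milton-Maris-Maple-Grove-Hollow-Oak-Milton: 17+9+19+24+18+20 = 107
Milton-Maris-Hollow-Oak-Maple-Grove-Milton: 17+35+18+33+19+6 = 128
Milton-Maris-Hollow-Oak-Grove-Maple-Milton: 17+35+18+14+19+13 = 116
… (46 more)
Milton-Oak-Hollow-Grove-Maris-Maple-Milton: 20+18+24+11+9+13 = 95  ← best
The minimum is 95.
One optimal route: Milton → Oak → Hollow → Grove → Maris → Maple → Milton (or its reverse).

Minimum total distance: 95 m.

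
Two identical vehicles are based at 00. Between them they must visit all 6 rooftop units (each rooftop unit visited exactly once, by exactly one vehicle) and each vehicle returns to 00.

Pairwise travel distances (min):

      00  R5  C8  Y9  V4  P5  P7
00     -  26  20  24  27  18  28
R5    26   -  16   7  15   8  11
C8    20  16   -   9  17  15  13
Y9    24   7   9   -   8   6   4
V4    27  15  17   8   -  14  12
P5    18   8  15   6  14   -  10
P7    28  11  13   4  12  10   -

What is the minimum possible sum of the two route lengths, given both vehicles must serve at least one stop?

116 min — the smallest possible combined total.

There are 2^5 − 1 = 31 ways to divide the 6 stops into two non-empty groups. For each, the best each vehicle can do is its own shortest tour through its group:
  {R5} + {C8, Y9, V4, P5, P7}: 52 + 77 = 129
  {C8} + {R5, Y9, V4, P5, P7}: 40 + 76 = 116
  {R5, C8} + {Y9, V4, P5, P7}: 62 + 67 = 129
  {Y9} + {R5, C8, V4, P5, P7}: 48 + 86 = 134
  {R5, Y9} + {C8, V4, P5, P7}: 57 + 77 = 134
  {C8, Y9} + {R5, V4, P5, P7}: 53 + 76 = 129
  … (31 splits in total)
Best: vehicle 1 00 → C8 → 00 = 40; vehicle 2 00 → V4 → Y9 → P7 → R5 → P5 → 00 = 76; combined 116.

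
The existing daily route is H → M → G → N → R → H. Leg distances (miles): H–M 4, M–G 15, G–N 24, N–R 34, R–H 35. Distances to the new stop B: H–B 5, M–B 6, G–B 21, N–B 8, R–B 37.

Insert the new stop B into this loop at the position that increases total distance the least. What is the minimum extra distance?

+5 miles — insert B between G and N.

Insertion cost between consecutive stops i–j is d(i,B) + d(B,j) − d(i,j):
  between H and M: 5 + 6 − 4 = 7
  between M and G: 6 + 21 − 15 = 12
  between G and N: 21 + 8 − 24 = 5
  between N and R: 8 + 37 − 34 = 11
  between R and H: 37 + 5 − 35 = 7
Cheapest insertion is between G and N, adding 5.
New total = 112 + 5 = 117.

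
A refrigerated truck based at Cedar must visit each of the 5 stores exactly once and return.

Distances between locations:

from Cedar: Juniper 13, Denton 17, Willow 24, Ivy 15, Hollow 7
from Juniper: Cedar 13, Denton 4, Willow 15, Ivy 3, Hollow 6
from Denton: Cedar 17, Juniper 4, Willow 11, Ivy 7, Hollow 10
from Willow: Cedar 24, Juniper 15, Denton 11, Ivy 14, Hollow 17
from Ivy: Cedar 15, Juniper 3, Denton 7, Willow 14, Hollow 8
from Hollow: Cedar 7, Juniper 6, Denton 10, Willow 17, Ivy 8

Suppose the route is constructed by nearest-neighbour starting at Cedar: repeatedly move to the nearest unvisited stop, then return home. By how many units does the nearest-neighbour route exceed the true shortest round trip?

Cedar: Hollow=7, Juniper=13, Ivy=15, Denton=17, Willow=24 ⇒ Hollow
Hollow: Juniper=6, Ivy=8, Denton=10, Willow=17 ⇒ Juniper
Juniper: Ivy=3, Denton=4, Willow=15 ⇒ Ivy
Ivy: Denton=7, Willow=14 ⇒ Denton
Denton: Willow=11 ⇒ Willow
NN route Cedar → Hollow → Juniper → Ivy → Denton → Willow → Cedar costs 58.
Optimal: Cedar → Juniper → Denton → Willow → Ivy → Hollow → Cedar costs 57 (by enumerating all 60 distinct tours).
Excess = 58 − 57 = 1.

The nearest-neighbour route is 1 longer than optimal.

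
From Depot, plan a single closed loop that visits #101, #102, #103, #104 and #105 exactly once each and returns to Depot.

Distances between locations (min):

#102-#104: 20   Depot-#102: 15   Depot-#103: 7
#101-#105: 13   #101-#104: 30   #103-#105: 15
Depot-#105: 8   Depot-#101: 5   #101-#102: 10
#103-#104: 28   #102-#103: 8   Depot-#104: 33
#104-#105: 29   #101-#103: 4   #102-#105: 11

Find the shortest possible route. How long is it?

Shortest round trip = 74 min.

With 5 stops there are 5!/2 = 60 distinct round trips (a route and its reverse cost the same).
Depot→#101→#102→#103→#104→#105→Depot: 5+10+8+28+29+8 = 88
Depot→#101→#102→#103→#105→#104→Depot: 5+10+8+15+29+33 = 100
Depot→#101→#102→#104→#103→#105→Depot: 5+10+20+28+15+8 = 86
Depot→#101→#102→#104→#105→#103→Depot: 5+10+20+29+15+7 = 86
Depot→#101→#102→#105→#103→#104→Depot: 5+10+11+15+28+33 = 102
Depot→#101→#102→#105→#104→#103→Depot: 5+10+11+29+28+7 = 90
Depot→#101→#103→#102→#104→#105→Depot: 5+4+8+20+29+8 = 74
Depot→#101→#103→#102→#105→#104→Depot: 5+4+8+11+29+33 = 90
Depot→#101→#103→#104→#102→#105→Depot: 5+4+28+20+11+8 = 76
Depot→#101→#103→#104→#105→#102→Depot: 5+4+28+29+11+15 = 92
Depot→#101→#103→#105→#102→#104→Depot: 5+4+15+11+20+33 = 88
Depot→#101→#103→#105→#104→#102→Depot: 5+4+15+29+20+15 = 88
Depot→#101→#104→#102→#103→#105→Depot: 5+30+20+8+15+8 = 86
Depot→#101→#104→#102→#105→#103→Depot: 5+30+20+11+15+7 = 88
… (46 more)
The minimum is 74.
One optimal route: Depot → #101 → #103 → #102 → #104 → #105 → Depot (or its reverse).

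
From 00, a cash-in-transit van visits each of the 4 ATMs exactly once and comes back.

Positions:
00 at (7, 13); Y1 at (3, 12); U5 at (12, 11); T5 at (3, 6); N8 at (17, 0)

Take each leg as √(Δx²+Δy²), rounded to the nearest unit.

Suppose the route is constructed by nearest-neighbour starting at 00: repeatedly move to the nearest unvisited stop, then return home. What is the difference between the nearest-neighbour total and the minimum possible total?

The nearest-neighbour route is 6 longer than optimal.

00: Y1=4, U5=5, T5=8, N8=16 ⇒ Y1
Y1: T5=6, U5=9, N8=18 ⇒ T5
T5: U5=10, N8=15 ⇒ U5
U5: N8=12 ⇒ N8
NN route 00 → Y1 → T5 → U5 → N8 → 00 costs 48.
Optimal: 00 → Y1 → T5 → N8 → U5 → 00 costs 42 (by enumerating all 12 distinct tours).
Excess = 48 − 42 = 6.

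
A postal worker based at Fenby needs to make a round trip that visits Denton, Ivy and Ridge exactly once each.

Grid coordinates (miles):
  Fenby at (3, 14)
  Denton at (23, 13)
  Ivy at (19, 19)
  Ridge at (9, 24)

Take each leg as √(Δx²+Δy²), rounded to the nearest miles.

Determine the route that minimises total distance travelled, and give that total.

Minimum total distance: 50 miles.

There are 3 distinct closed tours to check (reversals are equivalent).
Fenby - Denton - Ivy - Ridge - Fenby: 20+7+11+12 = 50
Fenby - Denton - Ridge - Ivy - Fenby: 20+18+11+17 = 66
Fenby - Ivy - Denton - Ridge - Fenby: 17+7+18+12 = 54
The minimum is 50.
One optimal route: Fenby → Denton → Ivy → Ridge → Fenby (or its reverse).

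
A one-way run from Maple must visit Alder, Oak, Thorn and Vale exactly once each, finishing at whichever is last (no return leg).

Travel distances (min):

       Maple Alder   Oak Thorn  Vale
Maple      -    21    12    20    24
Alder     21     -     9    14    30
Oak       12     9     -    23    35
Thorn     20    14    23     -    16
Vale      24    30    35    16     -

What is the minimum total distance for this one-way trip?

There are 4! = 24 possible orderings.
Maple → Alder → Oak → Thorn → Vale: 21+9+23+16 = 69
Maple → Alder → Oak → Vale → Thorn: 21+9+35+16 = 81
Maple → Alder → Thorn → Oak → Vale: 21+14+23+35 = 93
Maple → Alder → Thorn → Vale → Oak: 21+14+16+35 = 86
Maple → Alder → Vale → Oak → Thorn: 21+30+35+23 = 109
Maple → Alder → Vale → Thorn → Oak: 21+30+16+23 = 90
Maple → Oak → Alder → Thorn → Vale: 12+9+14+16 = 51
Maple → Oak → Alder → Vale → Thorn: 12+9+30+16 = 67
Maple → Oak → Thorn → Alder → Vale: 12+23+14+30 = 79
Maple → Oak → Thorn → Vale → Alder: 12+23+16+30 = 81
Maple → Oak → Vale → Alder → Thorn: 12+35+30+14 = 91
Maple → Oak → Vale → Thorn → Alder: 12+35+16+14 = 77
Maple → Thorn → Alder → Oak → Vale: 20+14+9+35 = 78
Maple → Thorn → Alder → Vale → Oak: 20+14+30+35 = 99
… (10 more)
The minimum is 51.
One shortest path: Maple → Oak → Alder → Thorn → Vale.

Minimum one-way distance = 51 min.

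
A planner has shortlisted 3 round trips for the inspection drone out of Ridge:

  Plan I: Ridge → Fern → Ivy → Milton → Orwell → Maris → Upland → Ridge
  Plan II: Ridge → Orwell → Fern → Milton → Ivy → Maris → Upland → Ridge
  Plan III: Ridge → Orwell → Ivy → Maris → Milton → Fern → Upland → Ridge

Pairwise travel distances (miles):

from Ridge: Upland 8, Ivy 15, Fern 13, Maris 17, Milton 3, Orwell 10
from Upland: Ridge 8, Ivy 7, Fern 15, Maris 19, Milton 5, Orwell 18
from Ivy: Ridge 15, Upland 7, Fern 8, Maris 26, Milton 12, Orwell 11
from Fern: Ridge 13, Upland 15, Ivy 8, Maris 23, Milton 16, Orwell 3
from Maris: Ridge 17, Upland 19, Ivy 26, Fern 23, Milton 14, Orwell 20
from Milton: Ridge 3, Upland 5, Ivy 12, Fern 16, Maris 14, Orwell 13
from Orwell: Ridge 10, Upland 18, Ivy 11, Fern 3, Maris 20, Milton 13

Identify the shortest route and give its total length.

Shortest is Plan I, total 93 miles.

Plan I: 13 + 8 + 12 + 13 + 20 + 19 + 8 = 93
Plan II: 10 + 3 + 16 + 12 + 26 + 19 + 8 = 94
Plan III: 10 + 11 + 26 + 14 + 16 + 15 + 8 = 100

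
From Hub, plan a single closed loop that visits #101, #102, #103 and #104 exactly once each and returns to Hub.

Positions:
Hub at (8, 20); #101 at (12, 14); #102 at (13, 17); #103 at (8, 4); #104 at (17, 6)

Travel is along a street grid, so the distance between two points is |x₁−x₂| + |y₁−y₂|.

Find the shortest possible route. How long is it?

With 4 stops there are 4!/2 = 12 distinct round trips (a route and its reverse cost the same).
Hub - #101 - #102 - #103 - #104 - Hub: 10+4+18+11+23 = 66
Hub - #101 - #102 - #104 - #103 - Hub: 10+4+15+11+16 = 56
Hub - #101 - #103 - #102 - #104 - Hub: 10+14+18+15+23 = 80
Hub - #101 - #103 - #104 - #102 - Hub: 10+14+11+15+8 = 58
Hub - #101 - #104 - #102 - #103 - Hub: 10+13+15+18+16 = 72
Hub - #101 - #104 - #103 - #102 - Hub: 10+13+11+18+8 = 60
Hub - #102 - #101 - #103 - #104 - Hub: 8+4+14+11+23 = 60
Hub - #102 - #101 - #104 - #103 - Hub: 8+4+13+11+16 = 52
Hub - #102 - #103 - #101 - #104 - Hub: 8+18+14+13+23 = 76
Hub - #102 - #104 - #101 - #103 - Hub: 8+15+13+14+16 = 66
Hub - #103 - #101 - #102 - #104 - Hub: 16+14+4+15+23 = 72
Hub - #103 - #102 - #101 - #104 - Hub: 16+18+4+13+23 = 74
The minimum is 52.
One optimal route: Hub → #102 → #101 → #104 → #103 → Hub (or its reverse).

Minimum total distance: 52.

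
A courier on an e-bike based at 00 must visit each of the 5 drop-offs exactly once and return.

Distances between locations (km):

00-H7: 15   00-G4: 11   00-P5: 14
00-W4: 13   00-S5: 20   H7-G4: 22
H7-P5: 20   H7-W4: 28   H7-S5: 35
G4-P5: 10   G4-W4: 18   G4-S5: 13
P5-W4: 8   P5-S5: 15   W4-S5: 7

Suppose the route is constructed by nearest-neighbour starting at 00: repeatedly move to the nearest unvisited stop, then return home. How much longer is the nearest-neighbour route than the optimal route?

Excess over optimum: 12 km.

00: G4=11, W4=13, P5=14, H7=15, S5=20 ⇒ G4
G4: P5=10, S5=13, W4=18, H7=22 ⇒ P5
P5: W4=8, S5=15, H7=20 ⇒ W4
W4: S5=7, H7=28 ⇒ S5
S5: H7=35 ⇒ H7
NN route 00 → G4 → P5 → W4 → S5 → H7 → 00 costs 86.
Optimal: 00 → H7 → P5 → W4 → S5 → G4 → 00 costs 74 (by enumerating all 60 distinct tours).
Excess = 86 − 74 = 12.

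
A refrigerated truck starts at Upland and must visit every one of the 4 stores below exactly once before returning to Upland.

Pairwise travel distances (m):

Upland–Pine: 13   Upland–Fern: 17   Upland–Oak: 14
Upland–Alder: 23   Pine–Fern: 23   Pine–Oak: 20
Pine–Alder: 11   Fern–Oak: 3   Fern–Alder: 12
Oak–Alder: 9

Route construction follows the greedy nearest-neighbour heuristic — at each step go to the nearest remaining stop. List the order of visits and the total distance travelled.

Total distance 53 m via the nearest-neighbour route Upland → Pine → Alder → Oak → Fern → Upland.

At Upland the remaining stops are Pine 13, Oak 14, Fern 17, Alder 23; go to Pine.
At Pine the remaining stops are Alder 11, Oak 20, Fern 23; go to Alder.
At Alder the remaining stops are Oak 9, Fern 12; go to Oak.
At Oak the remaining stops are Fern 3; go to Fern.
Return Fern→Upland: 17.
Total = 13 + 11 + 9 + 3 + 17 = 53.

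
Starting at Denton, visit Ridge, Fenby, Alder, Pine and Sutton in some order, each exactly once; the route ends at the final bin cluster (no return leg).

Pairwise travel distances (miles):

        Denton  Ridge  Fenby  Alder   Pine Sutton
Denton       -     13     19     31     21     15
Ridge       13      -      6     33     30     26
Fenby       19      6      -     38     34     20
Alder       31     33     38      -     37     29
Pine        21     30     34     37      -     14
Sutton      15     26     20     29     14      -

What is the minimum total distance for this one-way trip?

There are 5! = 120 possible orderings.
Denton → Ridge → Fenby → Alder → Pine → Sutton: 13+6+38+37+14 = 108
Denton → Ridge → Fenby → Alder → Sutton → Pine: 13+6+38+29+14 = 100
Denton → Ridge → Fenby → Pine → Alder → Sutton: 13+6+34+37+29 = 119
Denton → Ridge → Fenby → Pine → Sutton → Alder: 13+6+34+14+29 = 96
Denton → Ridge → Fenby → Sutton → Alder → Pine: 13+6+20+29+37 = 105
Denton → Ridge → Fenby → Sutton → Pine → Alder: 13+6+20+14+37 = 90
Denton → Ridge → Alder → Fenby → Pine → Sutton: 13+33+38+34+14 = 132
Denton → Ridge → Alder → Fenby → Sutton → Pine: 13+33+38+20+14 = 118
Denton → Ridge → Alder → Pine → Fenby → Sutton: 13+33+37+34+20 = 137
Denton → Ridge → Alder → Pine → Sutton → Fenby: 13+33+37+14+20 = 117
Denton → Ridge → Alder → Sutton → Fenby → Pine: 13+33+29+20+34 = 129
Denton → Ridge → Alder → Sutton → Pine → Fenby: 13+33+29+14+34 = 123
Denton → Ridge → Pine → Fenby → Alder → Sutton: 13+30+34+38+29 = 144
Denton → Ridge → Pine → Fenby → Sutton → Alder: 13+30+34+20+29 = 126
… (106 more)
The minimum is 90.
One shortest path: Denton → Ridge → Fenby → Sutton → Pine → Alder.

Minimum one-way distance = 90 miles.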